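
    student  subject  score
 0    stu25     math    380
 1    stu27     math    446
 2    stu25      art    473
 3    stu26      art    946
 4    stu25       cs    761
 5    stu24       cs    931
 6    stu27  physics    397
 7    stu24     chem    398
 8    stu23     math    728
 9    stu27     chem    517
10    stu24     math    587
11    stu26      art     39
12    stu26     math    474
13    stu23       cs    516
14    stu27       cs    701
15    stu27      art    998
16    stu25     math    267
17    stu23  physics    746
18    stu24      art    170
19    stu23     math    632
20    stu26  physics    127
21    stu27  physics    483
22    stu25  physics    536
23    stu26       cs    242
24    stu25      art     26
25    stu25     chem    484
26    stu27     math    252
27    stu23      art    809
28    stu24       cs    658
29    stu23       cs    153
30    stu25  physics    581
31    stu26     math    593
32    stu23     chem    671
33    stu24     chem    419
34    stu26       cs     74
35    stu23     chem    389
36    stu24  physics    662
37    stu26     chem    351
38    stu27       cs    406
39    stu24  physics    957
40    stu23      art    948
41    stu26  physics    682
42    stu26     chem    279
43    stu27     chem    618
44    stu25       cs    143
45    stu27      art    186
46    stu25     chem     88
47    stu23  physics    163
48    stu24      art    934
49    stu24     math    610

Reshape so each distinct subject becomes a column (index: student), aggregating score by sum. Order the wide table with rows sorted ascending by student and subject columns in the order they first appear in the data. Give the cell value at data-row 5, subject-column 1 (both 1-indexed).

698

With rows sorted ascending by student, row 5 is student=stu27. subject columns in first-appearance order: math, art, cs, physics, chem; column 1 is math.
Long rows with student=stu27, subject=math: 446 + 252 = 698.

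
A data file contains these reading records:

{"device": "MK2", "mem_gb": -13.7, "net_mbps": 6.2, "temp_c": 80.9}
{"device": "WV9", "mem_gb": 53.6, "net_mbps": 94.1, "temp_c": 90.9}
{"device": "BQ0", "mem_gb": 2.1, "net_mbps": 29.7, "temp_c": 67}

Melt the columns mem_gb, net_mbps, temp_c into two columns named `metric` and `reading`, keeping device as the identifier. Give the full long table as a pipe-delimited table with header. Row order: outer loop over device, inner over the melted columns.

| device | metric | reading |
| MK2 | mem_gb | -13.7 |
| MK2 | net_mbps | 6.2 |
| MK2 | temp_c | 80.9 |
| WV9 | mem_gb | 53.6 |
| WV9 | net_mbps | 94.1 |
| WV9 | temp_c | 90.9 |
| BQ0 | mem_gb | 2.1 |
| BQ0 | net_mbps | 29.7 |
| BQ0 | temp_c | 67 |

Each (device, column) pair becomes one row: 3 × 3 = 9 rows.
For example, (MK2, mem_gb) → reading=-13.7.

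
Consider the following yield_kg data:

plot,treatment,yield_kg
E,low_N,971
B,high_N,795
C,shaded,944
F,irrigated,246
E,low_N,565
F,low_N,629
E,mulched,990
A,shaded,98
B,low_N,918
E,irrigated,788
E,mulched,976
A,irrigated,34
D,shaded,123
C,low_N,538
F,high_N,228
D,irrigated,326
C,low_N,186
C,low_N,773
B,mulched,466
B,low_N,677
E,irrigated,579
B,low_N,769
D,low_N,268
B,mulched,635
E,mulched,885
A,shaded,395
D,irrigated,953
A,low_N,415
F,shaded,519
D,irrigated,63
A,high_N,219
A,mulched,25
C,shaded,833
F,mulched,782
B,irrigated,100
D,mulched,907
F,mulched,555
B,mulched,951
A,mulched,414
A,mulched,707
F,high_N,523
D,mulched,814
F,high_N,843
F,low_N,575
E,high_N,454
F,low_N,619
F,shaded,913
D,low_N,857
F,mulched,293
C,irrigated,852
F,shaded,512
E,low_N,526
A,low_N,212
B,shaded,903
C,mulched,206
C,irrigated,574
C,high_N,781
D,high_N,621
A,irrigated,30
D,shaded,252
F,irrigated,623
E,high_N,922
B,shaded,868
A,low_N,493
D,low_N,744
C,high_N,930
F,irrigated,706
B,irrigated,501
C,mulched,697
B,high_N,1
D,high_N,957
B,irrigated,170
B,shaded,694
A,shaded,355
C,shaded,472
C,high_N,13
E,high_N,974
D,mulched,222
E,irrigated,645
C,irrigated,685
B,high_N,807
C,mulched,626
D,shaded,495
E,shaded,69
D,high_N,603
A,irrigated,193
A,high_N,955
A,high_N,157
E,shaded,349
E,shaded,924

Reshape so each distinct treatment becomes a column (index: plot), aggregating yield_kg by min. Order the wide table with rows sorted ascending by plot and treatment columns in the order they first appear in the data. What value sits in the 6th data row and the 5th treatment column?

With rows sorted ascending by plot, row 6 is plot=F. treatment columns in first-appearance order: low_N, high_N, shaded, irrigated, mulched; column 5 is mulched.
Long rows with plot=F, treatment=mulched: min(782, 555, 293) = 293.

293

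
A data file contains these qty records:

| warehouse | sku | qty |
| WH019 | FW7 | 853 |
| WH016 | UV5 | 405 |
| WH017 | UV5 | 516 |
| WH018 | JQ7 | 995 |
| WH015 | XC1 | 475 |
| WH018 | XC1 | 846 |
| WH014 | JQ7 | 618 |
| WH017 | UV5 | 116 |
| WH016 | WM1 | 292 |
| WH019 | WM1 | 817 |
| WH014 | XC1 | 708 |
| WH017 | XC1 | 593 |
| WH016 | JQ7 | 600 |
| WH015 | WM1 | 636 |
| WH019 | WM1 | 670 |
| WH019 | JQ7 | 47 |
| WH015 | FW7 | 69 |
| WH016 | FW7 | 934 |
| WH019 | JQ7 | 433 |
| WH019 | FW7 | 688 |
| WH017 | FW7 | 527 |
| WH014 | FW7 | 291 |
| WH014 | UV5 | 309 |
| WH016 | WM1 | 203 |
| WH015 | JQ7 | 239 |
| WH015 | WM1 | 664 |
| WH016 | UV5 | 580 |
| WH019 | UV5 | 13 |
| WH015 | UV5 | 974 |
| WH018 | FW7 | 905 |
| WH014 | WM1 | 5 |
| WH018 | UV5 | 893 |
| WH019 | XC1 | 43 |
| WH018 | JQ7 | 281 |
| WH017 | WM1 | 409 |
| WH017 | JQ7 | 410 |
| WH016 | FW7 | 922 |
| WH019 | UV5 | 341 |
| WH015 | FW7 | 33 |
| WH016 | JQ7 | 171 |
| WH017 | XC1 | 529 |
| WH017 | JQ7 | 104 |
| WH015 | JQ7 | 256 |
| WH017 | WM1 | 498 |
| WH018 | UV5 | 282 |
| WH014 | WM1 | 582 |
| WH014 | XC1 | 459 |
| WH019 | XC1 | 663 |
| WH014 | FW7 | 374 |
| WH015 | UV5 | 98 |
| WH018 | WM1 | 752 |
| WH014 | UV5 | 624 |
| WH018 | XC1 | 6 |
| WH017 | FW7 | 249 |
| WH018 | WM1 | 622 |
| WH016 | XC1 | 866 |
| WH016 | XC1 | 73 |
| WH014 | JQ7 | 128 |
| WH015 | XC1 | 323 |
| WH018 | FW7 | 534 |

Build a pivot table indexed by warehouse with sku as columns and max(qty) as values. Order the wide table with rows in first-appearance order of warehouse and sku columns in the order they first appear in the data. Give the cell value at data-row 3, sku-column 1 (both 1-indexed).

With rows in first-appearance order of warehouse, row 3 is warehouse=WH017. sku columns in first-appearance order: FW7, UV5, JQ7, XC1, WM1; column 1 is FW7.
Long rows with warehouse=WH017, sku=FW7: max(527, 249) = 527.

527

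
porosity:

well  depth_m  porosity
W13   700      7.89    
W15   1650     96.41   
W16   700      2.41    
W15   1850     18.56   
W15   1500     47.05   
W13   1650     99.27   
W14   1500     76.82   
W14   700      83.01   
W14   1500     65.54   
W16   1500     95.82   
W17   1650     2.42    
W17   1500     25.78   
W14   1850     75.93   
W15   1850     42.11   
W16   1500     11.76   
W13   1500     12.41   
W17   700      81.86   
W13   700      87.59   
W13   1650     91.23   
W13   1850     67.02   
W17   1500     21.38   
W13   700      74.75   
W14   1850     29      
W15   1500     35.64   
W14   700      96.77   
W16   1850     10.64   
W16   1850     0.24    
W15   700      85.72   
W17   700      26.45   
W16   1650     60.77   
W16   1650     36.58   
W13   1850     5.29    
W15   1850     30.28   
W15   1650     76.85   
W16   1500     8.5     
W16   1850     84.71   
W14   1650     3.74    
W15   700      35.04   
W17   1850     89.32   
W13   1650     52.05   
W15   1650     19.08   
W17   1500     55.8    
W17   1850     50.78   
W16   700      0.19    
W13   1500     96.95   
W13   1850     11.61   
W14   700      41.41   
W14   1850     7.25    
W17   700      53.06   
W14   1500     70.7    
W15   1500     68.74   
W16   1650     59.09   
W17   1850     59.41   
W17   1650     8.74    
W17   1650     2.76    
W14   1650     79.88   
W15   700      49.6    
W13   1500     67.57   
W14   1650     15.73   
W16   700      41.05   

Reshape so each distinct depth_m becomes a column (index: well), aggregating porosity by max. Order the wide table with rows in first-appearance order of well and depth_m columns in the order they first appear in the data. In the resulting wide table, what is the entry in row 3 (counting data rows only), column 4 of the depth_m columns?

With rows in first-appearance order of well, row 3 is well=W16. depth_m columns in first-appearance order: 700, 1650, 1850, 1500; column 4 is 1500.
Long rows with well=W16, depth_m=1500: max(95.82, 11.76, 8.5) = 95.82.

95.82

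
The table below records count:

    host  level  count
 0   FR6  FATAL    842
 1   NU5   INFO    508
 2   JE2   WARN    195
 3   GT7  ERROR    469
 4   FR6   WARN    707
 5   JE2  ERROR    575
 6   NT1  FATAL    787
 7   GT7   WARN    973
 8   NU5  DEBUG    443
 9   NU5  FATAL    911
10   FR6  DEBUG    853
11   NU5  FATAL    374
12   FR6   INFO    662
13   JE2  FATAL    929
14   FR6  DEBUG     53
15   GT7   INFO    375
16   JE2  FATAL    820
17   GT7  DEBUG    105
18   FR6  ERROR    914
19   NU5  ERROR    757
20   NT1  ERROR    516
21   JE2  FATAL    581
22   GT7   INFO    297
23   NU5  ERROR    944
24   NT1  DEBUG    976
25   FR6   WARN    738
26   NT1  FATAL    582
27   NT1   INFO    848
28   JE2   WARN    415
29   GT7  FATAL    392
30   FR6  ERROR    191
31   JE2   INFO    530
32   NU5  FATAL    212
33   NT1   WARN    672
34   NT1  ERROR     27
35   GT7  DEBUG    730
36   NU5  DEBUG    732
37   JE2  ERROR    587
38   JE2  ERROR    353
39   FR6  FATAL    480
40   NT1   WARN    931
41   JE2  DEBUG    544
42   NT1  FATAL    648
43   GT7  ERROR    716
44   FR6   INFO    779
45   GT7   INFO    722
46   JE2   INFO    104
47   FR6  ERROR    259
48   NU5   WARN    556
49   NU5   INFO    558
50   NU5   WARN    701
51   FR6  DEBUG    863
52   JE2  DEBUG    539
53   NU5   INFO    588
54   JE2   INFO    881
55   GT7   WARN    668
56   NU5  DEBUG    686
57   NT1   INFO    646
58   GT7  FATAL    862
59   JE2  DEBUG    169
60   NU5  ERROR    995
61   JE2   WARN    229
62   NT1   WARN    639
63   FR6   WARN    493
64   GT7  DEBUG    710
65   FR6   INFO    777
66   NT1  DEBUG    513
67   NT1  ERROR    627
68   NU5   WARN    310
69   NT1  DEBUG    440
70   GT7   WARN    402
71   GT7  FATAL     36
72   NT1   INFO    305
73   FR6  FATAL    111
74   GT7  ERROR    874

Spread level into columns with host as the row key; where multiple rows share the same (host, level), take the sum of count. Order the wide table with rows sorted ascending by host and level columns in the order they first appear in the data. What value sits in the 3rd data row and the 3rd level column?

839

With rows sorted ascending by host, row 3 is host=JE2. level columns in first-appearance order: FATAL, INFO, WARN, ERROR, DEBUG; column 3 is WARN.
Long rows with host=JE2, level=WARN: 195 + 415 + 229 = 839.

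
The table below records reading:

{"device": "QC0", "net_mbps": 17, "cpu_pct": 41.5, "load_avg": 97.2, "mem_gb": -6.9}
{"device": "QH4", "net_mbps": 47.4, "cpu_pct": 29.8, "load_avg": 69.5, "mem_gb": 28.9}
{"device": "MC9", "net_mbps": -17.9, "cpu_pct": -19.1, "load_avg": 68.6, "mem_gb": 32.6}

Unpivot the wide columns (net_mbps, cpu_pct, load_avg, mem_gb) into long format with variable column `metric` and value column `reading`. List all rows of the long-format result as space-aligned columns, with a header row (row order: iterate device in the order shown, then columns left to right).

device  metric    reading
QC0     net_mbps  17     
QC0     cpu_pct   41.5   
QC0     load_avg  97.2   
QC0     mem_gb    -6.9   
QH4     net_mbps  47.4   
QH4     cpu_pct   29.8   
QH4     load_avg  69.5   
QH4     mem_gb    28.9   
MC9     net_mbps  -17.9  
MC9     cpu_pct   -19.1  
MC9     load_avg  68.6   
MC9     mem_gb    32.6   

Each (device, column) pair becomes one row: 3 × 4 = 12 rows.
For example, (QC0, net_mbps) → reading=17.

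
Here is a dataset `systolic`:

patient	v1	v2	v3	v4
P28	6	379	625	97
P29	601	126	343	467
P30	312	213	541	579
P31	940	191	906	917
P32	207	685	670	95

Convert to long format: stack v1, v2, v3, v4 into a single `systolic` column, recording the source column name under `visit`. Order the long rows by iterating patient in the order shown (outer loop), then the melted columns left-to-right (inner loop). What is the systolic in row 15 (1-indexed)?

906

20 rows total (5 × 4). Row 15: index ⌊(15-1)/4⌋ = 3 into patient → P31; (15-1) mod 4 = 2 into the melted columns → v3.
So row 15 is (P31, v3, 906); systolic = 906.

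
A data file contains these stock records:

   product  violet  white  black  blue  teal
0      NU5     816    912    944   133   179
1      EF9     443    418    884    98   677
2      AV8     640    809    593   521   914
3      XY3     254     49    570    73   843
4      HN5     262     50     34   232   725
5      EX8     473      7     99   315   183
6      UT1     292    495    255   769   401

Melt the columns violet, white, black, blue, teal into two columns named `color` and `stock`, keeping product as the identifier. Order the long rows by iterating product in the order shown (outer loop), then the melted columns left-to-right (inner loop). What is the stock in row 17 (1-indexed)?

35 rows total (7 × 5). Row 17: index ⌊(17-1)/5⌋ = 3 into product → XY3; (17-1) mod 5 = 1 into the melted columns → white.
So row 17 is (XY3, white, 49); stock = 49.

49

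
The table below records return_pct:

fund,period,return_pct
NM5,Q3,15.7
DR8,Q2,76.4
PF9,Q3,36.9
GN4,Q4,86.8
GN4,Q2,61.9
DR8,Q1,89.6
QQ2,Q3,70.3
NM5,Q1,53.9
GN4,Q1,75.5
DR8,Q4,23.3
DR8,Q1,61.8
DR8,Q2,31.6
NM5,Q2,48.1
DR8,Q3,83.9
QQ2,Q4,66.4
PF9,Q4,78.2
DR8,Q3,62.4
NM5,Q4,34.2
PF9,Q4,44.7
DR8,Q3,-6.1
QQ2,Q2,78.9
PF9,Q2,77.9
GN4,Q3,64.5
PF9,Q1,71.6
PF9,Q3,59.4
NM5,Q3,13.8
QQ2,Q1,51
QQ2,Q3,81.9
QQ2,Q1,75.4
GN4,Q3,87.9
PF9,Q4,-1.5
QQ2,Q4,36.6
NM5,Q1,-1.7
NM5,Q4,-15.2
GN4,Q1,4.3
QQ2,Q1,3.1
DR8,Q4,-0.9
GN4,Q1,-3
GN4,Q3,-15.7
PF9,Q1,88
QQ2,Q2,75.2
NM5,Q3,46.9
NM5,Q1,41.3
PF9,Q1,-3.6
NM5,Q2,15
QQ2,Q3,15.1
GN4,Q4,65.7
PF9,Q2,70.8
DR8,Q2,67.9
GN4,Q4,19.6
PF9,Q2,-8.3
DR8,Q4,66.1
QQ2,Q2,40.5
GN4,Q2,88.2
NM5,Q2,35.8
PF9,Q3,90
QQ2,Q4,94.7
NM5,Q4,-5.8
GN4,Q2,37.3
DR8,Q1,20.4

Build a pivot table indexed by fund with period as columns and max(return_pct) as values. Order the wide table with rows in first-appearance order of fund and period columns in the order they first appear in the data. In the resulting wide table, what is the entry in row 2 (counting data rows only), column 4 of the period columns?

89.6

With rows in first-appearance order of fund, row 2 is fund=DR8. period columns in first-appearance order: Q3, Q2, Q4, Q1; column 4 is Q1.
Long rows with fund=DR8, period=Q1: max(89.6, 61.8, 20.4) = 89.6.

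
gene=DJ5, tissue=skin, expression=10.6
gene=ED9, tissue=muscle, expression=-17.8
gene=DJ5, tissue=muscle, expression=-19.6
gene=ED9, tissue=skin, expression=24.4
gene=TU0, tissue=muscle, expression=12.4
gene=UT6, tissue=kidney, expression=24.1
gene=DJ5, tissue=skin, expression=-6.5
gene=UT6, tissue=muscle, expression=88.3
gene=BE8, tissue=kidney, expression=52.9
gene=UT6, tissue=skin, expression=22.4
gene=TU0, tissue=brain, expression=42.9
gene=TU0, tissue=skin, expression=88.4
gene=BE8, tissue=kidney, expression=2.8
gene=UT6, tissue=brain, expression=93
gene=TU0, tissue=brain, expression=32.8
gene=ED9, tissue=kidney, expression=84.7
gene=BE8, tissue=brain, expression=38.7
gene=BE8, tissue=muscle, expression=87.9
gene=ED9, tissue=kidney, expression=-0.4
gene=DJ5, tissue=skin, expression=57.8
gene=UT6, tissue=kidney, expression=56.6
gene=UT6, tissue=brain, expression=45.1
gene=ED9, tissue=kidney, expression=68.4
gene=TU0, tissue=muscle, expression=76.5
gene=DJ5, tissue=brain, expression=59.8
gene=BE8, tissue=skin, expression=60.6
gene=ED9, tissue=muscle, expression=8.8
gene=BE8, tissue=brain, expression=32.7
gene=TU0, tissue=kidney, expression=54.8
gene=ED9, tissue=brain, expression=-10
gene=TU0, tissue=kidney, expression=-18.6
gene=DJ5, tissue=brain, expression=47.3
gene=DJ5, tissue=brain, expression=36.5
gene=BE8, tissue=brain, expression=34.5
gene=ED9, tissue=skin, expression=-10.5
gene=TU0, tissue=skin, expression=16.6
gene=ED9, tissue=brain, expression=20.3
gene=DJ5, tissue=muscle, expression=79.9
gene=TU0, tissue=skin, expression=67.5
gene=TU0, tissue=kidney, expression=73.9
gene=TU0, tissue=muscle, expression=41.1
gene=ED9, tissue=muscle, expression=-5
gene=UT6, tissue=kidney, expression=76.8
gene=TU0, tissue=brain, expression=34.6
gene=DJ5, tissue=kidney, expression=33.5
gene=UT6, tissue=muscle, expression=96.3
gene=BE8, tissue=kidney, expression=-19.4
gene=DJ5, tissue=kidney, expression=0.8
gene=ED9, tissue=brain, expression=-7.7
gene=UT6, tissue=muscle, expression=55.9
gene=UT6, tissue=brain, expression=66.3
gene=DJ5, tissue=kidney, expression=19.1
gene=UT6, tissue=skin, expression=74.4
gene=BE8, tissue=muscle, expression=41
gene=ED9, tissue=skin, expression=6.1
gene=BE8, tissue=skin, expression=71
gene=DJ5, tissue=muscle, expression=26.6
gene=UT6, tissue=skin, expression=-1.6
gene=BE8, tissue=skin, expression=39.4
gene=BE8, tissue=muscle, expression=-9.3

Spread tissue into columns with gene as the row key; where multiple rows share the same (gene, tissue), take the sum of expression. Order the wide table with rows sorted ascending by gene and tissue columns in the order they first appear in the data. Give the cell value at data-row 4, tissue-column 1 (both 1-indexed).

172.5

With rows sorted ascending by gene, row 4 is gene=TU0. tissue columns in first-appearance order: skin, muscle, kidney, brain; column 1 is skin.
Long rows with gene=TU0, tissue=skin: 88.4 + 16.6 + 67.5 = 172.5.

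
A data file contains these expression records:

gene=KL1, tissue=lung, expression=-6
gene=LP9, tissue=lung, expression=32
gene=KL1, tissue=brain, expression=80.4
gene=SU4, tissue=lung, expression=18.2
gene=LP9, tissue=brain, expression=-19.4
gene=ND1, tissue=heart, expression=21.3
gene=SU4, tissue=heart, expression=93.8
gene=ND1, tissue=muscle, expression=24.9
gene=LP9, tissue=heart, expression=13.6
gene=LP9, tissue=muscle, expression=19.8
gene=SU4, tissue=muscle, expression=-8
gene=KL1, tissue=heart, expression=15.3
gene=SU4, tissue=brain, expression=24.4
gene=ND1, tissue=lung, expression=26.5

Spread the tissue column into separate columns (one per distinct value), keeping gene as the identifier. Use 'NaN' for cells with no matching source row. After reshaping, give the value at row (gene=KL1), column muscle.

NaN

No long-format row has gene=KL1 and tissue=muscle, so the cell is NaN.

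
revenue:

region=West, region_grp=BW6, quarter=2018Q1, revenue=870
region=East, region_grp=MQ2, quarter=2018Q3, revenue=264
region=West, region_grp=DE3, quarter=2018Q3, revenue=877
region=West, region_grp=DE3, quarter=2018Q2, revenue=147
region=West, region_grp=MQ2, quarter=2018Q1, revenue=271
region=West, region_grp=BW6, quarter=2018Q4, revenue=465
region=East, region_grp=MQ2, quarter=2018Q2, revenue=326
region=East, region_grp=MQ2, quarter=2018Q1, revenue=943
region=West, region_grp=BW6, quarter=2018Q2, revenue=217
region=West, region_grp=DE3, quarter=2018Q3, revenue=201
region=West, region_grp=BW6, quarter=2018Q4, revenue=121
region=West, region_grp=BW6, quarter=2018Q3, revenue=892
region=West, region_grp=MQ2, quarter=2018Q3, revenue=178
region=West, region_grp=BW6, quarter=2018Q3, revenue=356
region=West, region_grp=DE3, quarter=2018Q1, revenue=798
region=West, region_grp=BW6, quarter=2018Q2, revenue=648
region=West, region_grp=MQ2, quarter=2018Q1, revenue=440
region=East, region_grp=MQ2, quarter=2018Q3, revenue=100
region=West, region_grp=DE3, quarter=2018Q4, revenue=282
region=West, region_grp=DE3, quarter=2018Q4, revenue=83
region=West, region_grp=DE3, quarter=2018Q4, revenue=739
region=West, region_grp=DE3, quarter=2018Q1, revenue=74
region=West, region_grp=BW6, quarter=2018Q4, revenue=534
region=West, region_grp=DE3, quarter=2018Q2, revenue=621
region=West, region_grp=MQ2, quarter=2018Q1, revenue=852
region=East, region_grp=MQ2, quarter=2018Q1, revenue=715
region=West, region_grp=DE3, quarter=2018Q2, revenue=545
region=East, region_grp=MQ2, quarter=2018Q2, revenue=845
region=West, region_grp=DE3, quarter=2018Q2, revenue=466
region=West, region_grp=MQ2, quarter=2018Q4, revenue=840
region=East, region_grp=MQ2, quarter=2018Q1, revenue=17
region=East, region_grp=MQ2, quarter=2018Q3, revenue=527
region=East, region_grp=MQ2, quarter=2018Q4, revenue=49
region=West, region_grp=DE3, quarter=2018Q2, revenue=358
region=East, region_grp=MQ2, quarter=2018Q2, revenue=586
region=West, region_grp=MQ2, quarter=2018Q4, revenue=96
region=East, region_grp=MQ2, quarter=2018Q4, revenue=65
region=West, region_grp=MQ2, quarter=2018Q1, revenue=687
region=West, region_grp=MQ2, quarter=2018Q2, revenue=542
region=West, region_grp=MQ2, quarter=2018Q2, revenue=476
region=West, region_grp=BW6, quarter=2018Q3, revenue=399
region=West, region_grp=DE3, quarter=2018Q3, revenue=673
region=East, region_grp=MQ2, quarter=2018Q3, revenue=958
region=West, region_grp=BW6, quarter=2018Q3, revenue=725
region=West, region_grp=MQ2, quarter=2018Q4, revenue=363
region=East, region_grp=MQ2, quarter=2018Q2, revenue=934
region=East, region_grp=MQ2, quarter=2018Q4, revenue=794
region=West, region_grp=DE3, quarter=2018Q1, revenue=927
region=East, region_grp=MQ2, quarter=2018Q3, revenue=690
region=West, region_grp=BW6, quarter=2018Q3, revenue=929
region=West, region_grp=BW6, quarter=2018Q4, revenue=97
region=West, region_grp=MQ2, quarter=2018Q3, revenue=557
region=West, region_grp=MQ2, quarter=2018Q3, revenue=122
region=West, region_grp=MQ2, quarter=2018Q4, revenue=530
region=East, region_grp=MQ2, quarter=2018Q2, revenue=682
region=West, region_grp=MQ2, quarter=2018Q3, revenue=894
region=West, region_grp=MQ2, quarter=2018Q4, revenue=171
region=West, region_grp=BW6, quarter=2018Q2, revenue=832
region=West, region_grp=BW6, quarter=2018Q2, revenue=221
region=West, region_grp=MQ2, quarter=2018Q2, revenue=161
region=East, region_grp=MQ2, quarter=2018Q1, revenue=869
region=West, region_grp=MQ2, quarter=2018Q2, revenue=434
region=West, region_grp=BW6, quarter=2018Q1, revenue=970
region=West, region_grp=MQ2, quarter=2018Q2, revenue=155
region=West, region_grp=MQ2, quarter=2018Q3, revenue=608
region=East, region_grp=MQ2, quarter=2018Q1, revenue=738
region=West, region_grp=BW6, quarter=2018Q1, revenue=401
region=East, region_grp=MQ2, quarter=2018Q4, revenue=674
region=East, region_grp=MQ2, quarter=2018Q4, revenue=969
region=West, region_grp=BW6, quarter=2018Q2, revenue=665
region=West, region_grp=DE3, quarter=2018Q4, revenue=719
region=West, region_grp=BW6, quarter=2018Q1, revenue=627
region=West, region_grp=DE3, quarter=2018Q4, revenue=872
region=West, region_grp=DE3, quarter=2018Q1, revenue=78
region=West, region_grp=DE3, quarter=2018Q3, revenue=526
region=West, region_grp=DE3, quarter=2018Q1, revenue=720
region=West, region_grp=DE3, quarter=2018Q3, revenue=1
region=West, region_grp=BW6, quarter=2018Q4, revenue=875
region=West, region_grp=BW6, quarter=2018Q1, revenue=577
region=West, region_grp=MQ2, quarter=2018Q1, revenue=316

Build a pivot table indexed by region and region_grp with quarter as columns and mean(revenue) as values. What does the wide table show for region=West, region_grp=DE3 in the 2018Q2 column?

427.40

Rows with region=West, region_grp=DE3 and quarter=2018Q2: revenue values are 147, 621, 545, 466, 358.
(147 + 621 + 545 + 466 + 358) / 5 = 427.40.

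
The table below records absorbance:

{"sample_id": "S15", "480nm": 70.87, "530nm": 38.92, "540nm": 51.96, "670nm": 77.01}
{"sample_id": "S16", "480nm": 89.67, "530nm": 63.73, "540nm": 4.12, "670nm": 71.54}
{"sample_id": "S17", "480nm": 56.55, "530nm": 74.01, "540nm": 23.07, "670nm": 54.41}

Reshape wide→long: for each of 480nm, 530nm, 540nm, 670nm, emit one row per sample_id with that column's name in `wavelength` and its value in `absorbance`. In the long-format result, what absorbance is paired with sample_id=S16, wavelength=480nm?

89.67

Unpivoting turns each (sample_id, wide-column) pair into one long row.
The wide cell at row S16, column 480nm holds 89.67, so the long row (S16, 480nm) has absorbance=89.67.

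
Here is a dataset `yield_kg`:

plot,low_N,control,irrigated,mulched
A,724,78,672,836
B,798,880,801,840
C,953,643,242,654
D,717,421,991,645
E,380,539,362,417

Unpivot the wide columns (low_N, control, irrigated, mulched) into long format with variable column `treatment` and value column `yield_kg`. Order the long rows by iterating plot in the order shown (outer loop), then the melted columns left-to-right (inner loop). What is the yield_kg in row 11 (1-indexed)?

242

20 rows total (5 × 4). Row 11: index ⌊(11-1)/4⌋ = 2 into plot → C; (11-1) mod 4 = 2 into the melted columns → irrigated.
So row 11 is (C, irrigated, 242); yield_kg = 242.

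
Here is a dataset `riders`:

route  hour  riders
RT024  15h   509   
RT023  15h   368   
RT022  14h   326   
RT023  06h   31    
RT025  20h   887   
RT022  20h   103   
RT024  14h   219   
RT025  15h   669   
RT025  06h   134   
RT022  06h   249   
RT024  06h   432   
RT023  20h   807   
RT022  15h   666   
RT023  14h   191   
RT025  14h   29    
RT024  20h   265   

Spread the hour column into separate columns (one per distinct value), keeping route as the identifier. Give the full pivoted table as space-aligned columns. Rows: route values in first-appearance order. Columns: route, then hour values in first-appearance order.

route  15h  14h  06h  20h
RT024  509  219  432  265
RT023  368  191  31   807
RT022  666  326  249  103
RT025  669  29   134  887

Columns: route plus the 4 distinct hour values (15h, 14h, 06h, 20h).
For example, row RT024 column 15h takes riders=509 from the long row (RT024, 15h).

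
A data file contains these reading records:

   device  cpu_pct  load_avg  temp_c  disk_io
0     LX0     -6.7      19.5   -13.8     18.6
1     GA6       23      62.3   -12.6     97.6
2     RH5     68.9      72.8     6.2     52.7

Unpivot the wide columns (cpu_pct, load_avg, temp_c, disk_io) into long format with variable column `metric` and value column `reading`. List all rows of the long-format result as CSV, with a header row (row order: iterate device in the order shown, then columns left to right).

device,metric,reading
LX0,cpu_pct,-6.7
LX0,load_avg,19.5
LX0,temp_c,-13.8
LX0,disk_io,18.6
GA6,cpu_pct,23
GA6,load_avg,62.3
GA6,temp_c,-12.6
GA6,disk_io,97.6
RH5,cpu_pct,68.9
RH5,load_avg,72.8
RH5,temp_c,6.2
RH5,disk_io,52.7

Each (device, column) pair becomes one row: 3 × 4 = 12 rows.
For example, (LX0, cpu_pct) → reading=-6.7.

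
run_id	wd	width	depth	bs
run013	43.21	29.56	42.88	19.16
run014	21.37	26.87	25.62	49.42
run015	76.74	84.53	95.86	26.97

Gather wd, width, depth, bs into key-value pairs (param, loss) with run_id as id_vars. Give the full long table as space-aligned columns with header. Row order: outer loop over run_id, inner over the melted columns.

run_id  param  loss 
run013  wd     43.21
run013  width  29.56
run013  depth  42.88
run013  bs     19.16
run014  wd     21.37
run014  width  26.87
run014  depth  25.62
run014  bs     49.42
run015  wd     76.74
run015  width  84.53
run015  depth  95.86
run015  bs     26.97

Each (run_id, column) pair becomes one row: 3 × 4 = 12 rows.
For example, (run013, wd) → loss=43.21.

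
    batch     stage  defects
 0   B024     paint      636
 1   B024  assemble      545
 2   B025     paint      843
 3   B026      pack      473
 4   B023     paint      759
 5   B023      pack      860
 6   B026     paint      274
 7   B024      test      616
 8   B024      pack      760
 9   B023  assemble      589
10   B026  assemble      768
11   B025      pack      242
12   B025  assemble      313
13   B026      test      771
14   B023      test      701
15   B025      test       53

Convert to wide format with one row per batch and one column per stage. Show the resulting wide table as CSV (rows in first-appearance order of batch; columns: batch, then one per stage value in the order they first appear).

batch,paint,assemble,pack,test
B024,636,545,760,616
B025,843,313,242,53
B026,274,768,473,771
B023,759,589,860,701

Columns: batch plus the 4 distinct stage values (paint, assemble, pack, test).
For example, row B024 column paint takes defects=636 from the long row (B024, paint).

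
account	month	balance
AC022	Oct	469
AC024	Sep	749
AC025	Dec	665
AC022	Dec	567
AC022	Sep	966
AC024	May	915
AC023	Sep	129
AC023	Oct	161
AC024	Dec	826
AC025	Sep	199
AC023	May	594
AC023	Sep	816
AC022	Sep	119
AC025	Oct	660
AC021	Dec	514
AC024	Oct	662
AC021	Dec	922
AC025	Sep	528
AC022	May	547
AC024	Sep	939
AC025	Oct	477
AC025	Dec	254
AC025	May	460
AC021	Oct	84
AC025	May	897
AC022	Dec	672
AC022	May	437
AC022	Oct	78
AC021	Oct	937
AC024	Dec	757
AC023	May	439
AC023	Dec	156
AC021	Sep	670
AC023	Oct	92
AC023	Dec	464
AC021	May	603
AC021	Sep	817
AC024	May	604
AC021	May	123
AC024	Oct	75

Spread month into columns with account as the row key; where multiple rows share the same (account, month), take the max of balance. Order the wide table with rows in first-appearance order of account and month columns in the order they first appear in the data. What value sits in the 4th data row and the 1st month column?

161

With rows in first-appearance order of account, row 4 is account=AC023. month columns in first-appearance order: Oct, Sep, Dec, May; column 1 is Oct.
Long rows with account=AC023, month=Oct: max(161, 92) = 161.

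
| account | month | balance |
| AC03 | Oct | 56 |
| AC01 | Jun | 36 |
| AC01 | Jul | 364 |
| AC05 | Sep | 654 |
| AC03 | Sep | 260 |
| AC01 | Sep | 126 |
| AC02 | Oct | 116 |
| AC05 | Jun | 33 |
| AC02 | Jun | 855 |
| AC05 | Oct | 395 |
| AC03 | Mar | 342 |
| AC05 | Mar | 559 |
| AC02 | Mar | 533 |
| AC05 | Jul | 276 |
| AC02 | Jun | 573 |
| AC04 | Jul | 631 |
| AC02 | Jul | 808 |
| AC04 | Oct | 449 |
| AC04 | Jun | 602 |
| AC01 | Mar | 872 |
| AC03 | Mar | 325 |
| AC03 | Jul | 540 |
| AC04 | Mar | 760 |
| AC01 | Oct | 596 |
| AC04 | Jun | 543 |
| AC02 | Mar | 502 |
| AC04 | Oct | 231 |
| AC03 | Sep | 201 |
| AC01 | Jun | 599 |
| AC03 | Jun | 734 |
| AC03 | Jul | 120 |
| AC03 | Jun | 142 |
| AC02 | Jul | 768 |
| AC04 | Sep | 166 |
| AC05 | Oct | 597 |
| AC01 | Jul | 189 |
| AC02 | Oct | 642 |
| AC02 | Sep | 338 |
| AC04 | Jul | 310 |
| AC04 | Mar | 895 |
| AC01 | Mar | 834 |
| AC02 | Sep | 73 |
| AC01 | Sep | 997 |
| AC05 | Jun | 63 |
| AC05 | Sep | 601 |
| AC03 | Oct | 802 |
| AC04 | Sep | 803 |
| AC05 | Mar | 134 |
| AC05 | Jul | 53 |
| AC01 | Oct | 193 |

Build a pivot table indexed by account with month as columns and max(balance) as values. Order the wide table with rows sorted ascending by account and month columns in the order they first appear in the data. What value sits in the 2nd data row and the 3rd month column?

With rows sorted ascending by account, row 2 is account=AC02. month columns in first-appearance order: Oct, Jun, Jul, Sep, Mar; column 3 is Jul.
Long rows with account=AC02, month=Jul: max(808, 768) = 808.

808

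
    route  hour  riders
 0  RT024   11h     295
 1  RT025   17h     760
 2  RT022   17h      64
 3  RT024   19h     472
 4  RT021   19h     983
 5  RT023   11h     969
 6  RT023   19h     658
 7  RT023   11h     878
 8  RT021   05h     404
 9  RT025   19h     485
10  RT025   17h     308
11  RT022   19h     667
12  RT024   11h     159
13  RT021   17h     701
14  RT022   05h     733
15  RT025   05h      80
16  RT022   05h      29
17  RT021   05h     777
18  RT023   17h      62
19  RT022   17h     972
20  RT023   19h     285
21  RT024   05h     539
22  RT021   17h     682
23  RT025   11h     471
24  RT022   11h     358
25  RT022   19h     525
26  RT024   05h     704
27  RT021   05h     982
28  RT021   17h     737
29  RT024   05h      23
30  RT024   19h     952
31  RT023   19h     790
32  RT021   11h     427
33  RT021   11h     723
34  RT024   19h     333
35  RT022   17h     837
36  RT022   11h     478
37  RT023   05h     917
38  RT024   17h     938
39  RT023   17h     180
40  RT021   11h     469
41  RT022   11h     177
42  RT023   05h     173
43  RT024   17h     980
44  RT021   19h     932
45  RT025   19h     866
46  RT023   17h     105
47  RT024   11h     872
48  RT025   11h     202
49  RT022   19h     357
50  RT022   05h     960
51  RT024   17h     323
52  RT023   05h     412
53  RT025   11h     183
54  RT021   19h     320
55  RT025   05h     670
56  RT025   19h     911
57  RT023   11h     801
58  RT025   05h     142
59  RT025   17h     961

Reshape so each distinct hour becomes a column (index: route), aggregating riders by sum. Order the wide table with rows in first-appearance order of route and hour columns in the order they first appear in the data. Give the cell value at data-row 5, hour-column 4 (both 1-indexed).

1502

With rows in first-appearance order of route, row 5 is route=RT023. hour columns in first-appearance order: 11h, 17h, 19h, 05h; column 4 is 05h.
Long rows with route=RT023, hour=05h: 917 + 173 + 412 = 1502.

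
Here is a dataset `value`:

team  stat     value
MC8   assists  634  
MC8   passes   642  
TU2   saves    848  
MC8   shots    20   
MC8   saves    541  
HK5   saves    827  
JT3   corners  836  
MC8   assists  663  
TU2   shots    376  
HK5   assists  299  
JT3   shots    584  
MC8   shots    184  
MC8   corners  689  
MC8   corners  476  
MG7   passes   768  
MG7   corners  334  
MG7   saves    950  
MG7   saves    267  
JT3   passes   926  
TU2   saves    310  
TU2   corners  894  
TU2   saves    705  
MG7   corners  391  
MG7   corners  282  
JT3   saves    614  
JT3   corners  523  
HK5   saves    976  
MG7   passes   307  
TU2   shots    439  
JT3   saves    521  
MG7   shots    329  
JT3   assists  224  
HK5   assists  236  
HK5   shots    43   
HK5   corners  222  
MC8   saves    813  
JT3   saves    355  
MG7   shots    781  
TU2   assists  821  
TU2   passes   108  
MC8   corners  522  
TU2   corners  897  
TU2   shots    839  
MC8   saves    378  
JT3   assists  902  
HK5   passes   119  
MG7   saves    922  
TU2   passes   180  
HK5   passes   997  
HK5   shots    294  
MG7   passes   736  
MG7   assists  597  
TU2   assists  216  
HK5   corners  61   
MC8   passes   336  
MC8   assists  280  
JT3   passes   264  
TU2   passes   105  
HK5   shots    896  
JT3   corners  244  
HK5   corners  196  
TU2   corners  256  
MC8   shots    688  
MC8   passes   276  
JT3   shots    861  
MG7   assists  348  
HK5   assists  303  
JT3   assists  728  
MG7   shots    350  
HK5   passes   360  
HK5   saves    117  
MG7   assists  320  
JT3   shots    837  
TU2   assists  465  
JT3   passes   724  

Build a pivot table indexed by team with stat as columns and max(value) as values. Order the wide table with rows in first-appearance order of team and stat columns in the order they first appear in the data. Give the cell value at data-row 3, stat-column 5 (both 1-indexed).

222

With rows in first-appearance order of team, row 3 is team=HK5. stat columns in first-appearance order: assists, passes, saves, shots, corners; column 5 is corners.
Long rows with team=HK5, stat=corners: max(222, 61, 196) = 222.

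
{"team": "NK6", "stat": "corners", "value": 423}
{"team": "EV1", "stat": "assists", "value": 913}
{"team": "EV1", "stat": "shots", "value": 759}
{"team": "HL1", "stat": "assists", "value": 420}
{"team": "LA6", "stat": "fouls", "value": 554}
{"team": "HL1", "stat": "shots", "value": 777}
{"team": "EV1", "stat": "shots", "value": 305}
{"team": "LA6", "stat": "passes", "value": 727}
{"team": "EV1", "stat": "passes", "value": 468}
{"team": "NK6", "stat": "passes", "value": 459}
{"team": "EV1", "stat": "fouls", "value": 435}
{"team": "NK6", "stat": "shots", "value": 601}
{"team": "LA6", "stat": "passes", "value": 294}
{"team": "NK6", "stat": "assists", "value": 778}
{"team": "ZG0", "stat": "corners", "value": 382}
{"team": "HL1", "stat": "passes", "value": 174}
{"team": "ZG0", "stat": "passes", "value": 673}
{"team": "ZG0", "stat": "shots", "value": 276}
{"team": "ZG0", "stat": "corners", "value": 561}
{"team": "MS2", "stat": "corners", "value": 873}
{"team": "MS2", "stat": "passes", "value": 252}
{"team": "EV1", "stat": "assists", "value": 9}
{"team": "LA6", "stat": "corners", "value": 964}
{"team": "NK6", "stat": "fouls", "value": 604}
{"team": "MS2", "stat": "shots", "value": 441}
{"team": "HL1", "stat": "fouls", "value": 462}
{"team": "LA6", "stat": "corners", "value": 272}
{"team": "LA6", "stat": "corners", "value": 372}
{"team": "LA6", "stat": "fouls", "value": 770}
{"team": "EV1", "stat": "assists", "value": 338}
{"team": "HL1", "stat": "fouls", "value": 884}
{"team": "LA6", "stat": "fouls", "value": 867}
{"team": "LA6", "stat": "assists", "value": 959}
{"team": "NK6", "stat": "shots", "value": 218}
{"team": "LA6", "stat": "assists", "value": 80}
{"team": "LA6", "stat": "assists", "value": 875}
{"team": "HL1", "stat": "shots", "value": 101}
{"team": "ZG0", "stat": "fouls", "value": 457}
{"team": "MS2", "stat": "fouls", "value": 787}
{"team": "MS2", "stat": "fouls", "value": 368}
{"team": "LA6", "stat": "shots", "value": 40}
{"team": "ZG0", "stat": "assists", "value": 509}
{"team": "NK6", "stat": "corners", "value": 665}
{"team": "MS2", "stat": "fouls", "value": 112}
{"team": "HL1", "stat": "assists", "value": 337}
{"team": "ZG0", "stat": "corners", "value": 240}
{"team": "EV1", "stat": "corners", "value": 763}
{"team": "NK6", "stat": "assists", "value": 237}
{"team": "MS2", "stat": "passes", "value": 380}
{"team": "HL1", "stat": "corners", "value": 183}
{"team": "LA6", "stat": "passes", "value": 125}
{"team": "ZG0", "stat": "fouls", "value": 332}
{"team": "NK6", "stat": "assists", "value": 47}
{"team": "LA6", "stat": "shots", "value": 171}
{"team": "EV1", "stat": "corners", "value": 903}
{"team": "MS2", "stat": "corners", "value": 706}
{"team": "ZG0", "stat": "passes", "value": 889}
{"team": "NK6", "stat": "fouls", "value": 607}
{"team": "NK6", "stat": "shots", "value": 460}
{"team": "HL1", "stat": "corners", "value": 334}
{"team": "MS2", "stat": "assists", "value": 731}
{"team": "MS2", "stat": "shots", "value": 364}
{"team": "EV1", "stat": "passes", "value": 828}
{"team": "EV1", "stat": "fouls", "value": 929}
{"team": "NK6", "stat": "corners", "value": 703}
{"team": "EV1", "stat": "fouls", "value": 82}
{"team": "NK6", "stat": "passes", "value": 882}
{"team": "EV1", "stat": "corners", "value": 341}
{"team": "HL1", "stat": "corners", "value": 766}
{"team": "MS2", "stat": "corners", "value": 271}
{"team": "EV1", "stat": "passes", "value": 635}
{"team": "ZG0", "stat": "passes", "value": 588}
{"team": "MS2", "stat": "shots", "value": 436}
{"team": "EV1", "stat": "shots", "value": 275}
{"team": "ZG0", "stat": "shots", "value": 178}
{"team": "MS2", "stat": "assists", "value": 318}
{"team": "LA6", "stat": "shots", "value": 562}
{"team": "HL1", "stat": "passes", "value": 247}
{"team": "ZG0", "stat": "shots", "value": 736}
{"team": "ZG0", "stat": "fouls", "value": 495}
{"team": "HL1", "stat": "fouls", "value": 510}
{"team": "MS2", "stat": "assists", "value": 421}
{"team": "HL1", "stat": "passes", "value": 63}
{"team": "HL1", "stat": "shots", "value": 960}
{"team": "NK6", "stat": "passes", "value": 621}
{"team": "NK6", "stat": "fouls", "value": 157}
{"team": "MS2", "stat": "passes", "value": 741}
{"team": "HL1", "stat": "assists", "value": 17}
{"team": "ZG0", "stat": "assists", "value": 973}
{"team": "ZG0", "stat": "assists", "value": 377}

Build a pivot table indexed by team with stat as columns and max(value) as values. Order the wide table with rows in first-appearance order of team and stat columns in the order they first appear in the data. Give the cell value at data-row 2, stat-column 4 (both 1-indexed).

With rows in first-appearance order of team, row 2 is team=EV1. stat columns in first-appearance order: corners, assists, shots, fouls, passes; column 4 is fouls.
Long rows with team=EV1, stat=fouls: max(435, 929, 82) = 929.

929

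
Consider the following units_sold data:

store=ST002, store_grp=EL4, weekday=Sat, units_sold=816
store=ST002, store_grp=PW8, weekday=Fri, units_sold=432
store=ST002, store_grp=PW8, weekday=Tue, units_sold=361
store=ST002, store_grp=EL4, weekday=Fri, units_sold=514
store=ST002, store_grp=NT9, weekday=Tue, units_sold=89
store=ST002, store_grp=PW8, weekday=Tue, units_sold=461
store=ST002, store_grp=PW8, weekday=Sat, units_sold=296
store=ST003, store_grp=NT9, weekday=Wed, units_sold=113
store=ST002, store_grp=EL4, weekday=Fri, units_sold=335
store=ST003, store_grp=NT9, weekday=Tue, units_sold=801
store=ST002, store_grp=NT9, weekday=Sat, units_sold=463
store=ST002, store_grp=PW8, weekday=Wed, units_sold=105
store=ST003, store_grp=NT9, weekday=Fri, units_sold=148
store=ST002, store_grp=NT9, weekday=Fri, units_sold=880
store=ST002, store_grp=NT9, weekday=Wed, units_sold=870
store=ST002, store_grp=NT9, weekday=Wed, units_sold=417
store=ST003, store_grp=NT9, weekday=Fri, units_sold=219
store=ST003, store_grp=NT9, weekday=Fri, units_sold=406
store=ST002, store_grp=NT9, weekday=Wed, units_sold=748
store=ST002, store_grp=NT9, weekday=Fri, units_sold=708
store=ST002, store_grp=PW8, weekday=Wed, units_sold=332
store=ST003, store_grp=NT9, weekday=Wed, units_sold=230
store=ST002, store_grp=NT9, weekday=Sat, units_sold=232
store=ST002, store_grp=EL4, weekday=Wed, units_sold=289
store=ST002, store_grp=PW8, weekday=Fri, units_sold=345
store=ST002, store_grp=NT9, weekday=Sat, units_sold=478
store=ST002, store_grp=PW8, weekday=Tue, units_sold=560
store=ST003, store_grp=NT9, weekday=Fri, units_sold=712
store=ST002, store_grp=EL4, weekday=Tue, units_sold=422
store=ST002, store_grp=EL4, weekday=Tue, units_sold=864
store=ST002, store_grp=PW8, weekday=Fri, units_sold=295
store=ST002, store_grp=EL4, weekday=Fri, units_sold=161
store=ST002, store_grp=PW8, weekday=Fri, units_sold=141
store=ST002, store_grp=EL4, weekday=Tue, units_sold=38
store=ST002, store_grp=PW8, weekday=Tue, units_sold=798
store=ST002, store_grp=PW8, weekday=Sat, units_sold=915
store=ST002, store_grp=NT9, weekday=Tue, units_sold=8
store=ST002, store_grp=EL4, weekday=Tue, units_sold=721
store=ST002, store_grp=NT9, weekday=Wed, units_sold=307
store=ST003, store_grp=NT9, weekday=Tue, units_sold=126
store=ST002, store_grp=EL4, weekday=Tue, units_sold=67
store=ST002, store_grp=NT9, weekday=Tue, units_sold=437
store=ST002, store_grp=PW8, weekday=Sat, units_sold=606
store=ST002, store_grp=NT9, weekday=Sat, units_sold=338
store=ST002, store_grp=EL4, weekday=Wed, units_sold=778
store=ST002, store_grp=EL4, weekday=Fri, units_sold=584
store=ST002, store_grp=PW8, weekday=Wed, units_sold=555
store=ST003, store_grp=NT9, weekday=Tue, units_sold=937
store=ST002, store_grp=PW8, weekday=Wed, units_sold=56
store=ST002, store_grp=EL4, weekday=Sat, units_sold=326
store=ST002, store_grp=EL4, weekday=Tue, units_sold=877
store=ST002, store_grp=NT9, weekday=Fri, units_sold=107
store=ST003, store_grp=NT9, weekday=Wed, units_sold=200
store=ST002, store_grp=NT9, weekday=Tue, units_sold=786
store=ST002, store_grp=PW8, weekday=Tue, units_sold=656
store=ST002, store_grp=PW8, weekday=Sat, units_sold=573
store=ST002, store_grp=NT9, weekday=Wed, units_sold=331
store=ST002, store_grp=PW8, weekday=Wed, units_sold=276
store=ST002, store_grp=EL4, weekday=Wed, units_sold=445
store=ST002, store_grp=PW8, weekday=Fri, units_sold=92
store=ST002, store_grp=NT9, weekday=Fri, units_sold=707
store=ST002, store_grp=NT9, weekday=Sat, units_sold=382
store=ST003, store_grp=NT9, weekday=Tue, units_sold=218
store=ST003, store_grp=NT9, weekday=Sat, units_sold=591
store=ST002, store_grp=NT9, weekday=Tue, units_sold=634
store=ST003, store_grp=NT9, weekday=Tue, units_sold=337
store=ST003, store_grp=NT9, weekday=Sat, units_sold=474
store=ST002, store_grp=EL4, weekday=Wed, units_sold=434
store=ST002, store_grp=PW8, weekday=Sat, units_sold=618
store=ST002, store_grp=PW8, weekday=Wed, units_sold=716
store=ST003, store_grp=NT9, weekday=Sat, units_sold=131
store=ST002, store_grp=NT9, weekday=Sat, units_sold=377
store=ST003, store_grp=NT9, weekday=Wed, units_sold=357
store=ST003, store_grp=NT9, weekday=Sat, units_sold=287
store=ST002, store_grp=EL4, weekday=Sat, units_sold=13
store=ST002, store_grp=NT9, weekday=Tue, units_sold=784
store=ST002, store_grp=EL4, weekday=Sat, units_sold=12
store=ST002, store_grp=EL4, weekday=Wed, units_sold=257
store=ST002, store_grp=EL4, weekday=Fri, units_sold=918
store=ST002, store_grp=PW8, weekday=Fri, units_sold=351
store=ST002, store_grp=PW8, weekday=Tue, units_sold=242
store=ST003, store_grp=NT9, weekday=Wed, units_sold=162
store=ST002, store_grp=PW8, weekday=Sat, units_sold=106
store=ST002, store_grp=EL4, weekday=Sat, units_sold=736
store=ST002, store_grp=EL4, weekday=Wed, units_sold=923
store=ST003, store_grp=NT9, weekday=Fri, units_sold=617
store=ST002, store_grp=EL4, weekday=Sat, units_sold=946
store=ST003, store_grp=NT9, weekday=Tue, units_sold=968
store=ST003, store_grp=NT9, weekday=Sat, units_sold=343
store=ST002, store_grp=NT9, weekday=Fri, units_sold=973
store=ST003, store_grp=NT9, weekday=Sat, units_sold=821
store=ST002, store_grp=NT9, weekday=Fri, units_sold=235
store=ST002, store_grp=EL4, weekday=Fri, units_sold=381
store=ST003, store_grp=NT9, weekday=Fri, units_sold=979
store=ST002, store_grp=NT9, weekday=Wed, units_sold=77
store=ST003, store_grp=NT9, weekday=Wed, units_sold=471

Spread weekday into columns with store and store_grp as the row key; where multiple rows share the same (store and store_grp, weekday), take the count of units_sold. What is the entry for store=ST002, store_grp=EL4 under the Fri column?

6

Rows with store=ST002, store_grp=EL4 and weekday=Fri: units_sold values are 514, 335, 161, 584, 918, 381.
6 rows match — count = 6.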